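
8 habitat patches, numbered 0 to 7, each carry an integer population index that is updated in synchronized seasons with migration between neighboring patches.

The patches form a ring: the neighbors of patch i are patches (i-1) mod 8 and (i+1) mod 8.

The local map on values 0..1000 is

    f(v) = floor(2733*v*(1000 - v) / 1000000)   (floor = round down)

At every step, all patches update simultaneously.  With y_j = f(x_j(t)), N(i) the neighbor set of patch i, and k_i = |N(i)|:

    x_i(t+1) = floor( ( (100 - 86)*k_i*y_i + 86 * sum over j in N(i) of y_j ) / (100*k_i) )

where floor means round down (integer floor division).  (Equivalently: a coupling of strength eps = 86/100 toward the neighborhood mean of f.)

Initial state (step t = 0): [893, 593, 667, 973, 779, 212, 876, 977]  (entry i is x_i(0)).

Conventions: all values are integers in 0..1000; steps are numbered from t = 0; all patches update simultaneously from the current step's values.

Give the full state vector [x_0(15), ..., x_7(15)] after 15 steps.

Answer: [634, 634, 634, 634, 634, 634, 634, 634]

Derivation:
t=0: [893, 593, 667, 973, 779, 212, 876, 977]
t=1: [346, 465, 398, 473, 292, 393, 263, 248]
t=2: [597, 642, 676, 619, 651, 561, 572, 564]
t=3: [650, 627, 630, 613, 653, 648, 672, 664]
t=4: [623, 630, 642, 630, 633, 612, 614, 611]
t=5: [642, 634, 635, 631, 641, 641, 648, 644]
t=6: [629, 630, 634, 631, 631, 625, 626, 625]
t=7: [638, 635, 636, 635, 637, 637, 639, 638]
t=8: [631, 631, 632, 631, 631, 630, 630, 630]
t=9: [636, 635, 635, 635, 636, 636, 637, 636]
t=10: [632, 632, 633, 632, 632, 631, 631, 631]
t=11: [635, 634, 634, 634, 635, 635, 636, 635]
t=12: [633, 633, 634, 633, 633, 632, 632, 632]
t=13: [634, 634, 634, 634, 634, 634, 635, 634]
t=14: [634, 634, 634, 634, 634, 633, 633, 633]
t=15: [634, 634, 634, 634, 634, 634, 634, 634]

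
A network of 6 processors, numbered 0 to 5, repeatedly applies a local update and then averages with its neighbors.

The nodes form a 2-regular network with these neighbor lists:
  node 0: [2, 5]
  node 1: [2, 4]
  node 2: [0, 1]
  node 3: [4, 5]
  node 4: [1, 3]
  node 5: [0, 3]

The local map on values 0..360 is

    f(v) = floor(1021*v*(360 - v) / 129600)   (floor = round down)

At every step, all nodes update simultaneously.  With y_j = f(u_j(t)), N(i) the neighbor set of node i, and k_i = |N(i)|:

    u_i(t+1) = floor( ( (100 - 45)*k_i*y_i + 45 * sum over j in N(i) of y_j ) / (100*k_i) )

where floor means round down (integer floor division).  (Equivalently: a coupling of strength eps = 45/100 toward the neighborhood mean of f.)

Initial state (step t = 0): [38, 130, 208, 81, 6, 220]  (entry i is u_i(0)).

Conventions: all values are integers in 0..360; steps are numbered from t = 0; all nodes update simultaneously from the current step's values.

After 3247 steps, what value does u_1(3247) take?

Simulating step by step:
t=0: [38, 130, 208, 81, 6, 220]
t=1: [163, 188, 211, 155, 101, 194]
t=2: [251, 241, 249, 240, 226, 252]
t=3: [215, 226, 218, 226, 232, 216]
t=4: [244, 238, 242, 238, 235, 243]
t=5: [222, 227, 224, 227, 229, 223]
t=6: [240, 237, 239, 237, 236, 239]
t=7: [226, 228, 227, 228, 229, 227]
t=8: [237, 236, 237, 236, 236, 237]
t=9: [229, 229, 229, 229, 230, 229]
t=10: [236, 235, 236, 235, 235, 236]
t=11: [230, 230, 230, 230, 231, 230]
t=12: [235, 234, 235, 234, 234, 235]
t=13: [231, 231, 231, 231, 232, 231]
t=14: [234, 233, 234, 233, 233, 234]
t=15: [232, 232, 232, 232, 233, 232]
t=16: [233, 233, 233, 233, 233, 233]
t=17: [233, 233, 233, 233, 233, 233]

Answer: u_1(3247) = 233
Key observation: The state at step 16, [233, 233, 233, 233, 233, 233], reappears at step 17: the system is in a cycle of period 1 from step 16 on.  Therefore the state at step 3247 equals the state at step 16 + ((3247 - 16) mod 1) = 16, which is [233, 233, 233, 233, 233, 233].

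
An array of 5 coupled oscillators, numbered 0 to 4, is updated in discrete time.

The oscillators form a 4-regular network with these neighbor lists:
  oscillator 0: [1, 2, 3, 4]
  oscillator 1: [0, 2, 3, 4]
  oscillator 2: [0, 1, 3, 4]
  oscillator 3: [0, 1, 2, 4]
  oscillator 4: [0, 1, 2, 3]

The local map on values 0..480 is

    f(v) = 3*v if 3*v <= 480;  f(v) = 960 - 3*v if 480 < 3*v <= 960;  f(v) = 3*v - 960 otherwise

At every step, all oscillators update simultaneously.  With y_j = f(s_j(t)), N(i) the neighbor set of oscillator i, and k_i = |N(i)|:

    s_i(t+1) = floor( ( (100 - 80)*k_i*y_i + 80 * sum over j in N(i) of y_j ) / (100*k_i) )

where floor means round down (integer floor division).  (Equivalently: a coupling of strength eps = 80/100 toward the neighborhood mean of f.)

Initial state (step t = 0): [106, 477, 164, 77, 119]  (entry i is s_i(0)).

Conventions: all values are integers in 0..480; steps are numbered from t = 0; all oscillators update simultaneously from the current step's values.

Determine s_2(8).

Answer: s_2(8) = 357

Derivation:
t=0: [106, 477, 164, 77, 119]
t=1: [369, 369, 369, 369, 369]
t=2: [147, 147, 147, 147, 147]
t=3: [441, 441, 441, 441, 441]
t=4: [363, 363, 363, 363, 363]
t=5: [129, 129, 129, 129, 129]
t=6: [387, 387, 387, 387, 387]
t=7: [201, 201, 201, 201, 201]
t=8: [357, 357, 357, 357, 357]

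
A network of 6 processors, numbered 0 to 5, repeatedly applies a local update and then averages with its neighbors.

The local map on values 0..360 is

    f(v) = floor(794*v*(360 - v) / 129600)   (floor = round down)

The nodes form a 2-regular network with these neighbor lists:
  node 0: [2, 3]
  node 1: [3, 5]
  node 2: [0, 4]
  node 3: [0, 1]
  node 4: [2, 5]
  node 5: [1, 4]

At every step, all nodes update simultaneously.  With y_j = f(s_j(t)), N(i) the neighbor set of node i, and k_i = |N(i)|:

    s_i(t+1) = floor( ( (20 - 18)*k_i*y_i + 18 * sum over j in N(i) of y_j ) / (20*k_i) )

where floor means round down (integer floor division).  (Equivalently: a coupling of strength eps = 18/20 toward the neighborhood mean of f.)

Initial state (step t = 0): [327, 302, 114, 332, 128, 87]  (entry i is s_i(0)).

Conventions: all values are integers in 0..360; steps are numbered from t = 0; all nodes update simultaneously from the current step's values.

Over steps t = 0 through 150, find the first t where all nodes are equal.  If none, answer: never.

Answer: 4
Key observation: Synchronization is absorbing here: once all nodes are equal they stay equal, and step 4 is the first all-equal step.

Derivation:
t=0: [327, 302, 114, 332, 128, 87]  (not all equal)
t=1: [108, 101, 128, 83, 160, 144]  (not all equal)
t=2: [161, 164, 181, 160, 186, 179]  (not all equal)
t=3: [196, 196, 197, 196, 198, 197]  (not all equal)
t=4: [196, 196, 196, 196, 196, 196]  (all equal)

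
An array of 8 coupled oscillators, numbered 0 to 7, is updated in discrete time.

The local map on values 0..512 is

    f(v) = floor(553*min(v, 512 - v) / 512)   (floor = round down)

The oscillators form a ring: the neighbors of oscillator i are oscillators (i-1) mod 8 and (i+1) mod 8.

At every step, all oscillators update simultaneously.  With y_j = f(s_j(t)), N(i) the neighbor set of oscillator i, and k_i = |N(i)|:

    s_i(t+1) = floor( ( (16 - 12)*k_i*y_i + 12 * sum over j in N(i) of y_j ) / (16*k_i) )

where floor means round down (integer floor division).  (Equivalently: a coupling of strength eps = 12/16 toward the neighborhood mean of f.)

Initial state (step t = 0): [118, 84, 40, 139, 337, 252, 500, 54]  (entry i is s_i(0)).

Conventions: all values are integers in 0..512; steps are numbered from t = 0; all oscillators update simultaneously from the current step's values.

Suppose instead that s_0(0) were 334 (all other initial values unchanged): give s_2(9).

Simulating step by step:
t=0: [334, 84, 40, 139, 337, 252, 500, 54]
t=1: [103, 110, 100, 124, 205, 143, 126, 91]
t=2: [108, 111, 121, 156, 162, 172, 128, 117]
t=3: [120, 122, 140, 156, 175, 163, 151, 126]
t=4: [132, 137, 149, 169, 176, 176, 157, 143]
t=5: [148, 150, 163, 176, 187, 182, 171, 155]
t=6: [163, 166, 176, 188, 195, 193, 182, 170]
t=7: [179, 182, 190, 200, 206, 204, 195, 185]
t=8: [196, 198, 205, 214, 219, 217, 209, 200]
t=9: [213, 215, 221, 229, 233, 231, 225, 217]

Answer: s_2(9) = 221
Key observation: This trace re-runs the system from the modified initial state.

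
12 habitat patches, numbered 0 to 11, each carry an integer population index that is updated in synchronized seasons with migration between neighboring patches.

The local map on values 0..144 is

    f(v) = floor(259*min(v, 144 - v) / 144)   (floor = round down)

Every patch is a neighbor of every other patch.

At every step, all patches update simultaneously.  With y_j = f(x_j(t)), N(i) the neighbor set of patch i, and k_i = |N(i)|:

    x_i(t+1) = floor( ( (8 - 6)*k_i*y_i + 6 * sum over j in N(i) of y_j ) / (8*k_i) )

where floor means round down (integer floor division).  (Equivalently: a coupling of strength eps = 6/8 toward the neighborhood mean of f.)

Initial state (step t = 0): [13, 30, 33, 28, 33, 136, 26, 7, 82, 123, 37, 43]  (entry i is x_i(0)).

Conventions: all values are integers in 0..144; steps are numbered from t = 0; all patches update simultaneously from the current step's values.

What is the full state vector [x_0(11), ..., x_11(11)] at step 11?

Simulating step by step:
t=0: [13, 30, 33, 28, 33, 136, 26, 7, 82, 123, 37, 43]
t=1: [45, 51, 52, 50, 52, 43, 49, 43, 61, 48, 53, 55]
t=2: [87, 89, 90, 89, 90, 87, 89, 87, 93, 89, 90, 91]
t=3: [98, 97, 97, 97, 97, 98, 97, 98, 96, 97, 97, 97]
t=4: [83, 83, 83, 83, 83, 83, 83, 83, 84, 83, 83, 83]
t=5: [108, 108, 108, 108, 108, 108, 108, 108, 108, 108, 108, 108]
t=6: [64, 64, 64, 64, 64, 64, 64, 64, 64, 64, 64, 64]
t=7: [115, 115, 115, 115, 115, 115, 115, 115, 115, 115, 115, 115]
t=8: [52, 52, 52, 52, 52, 52, 52, 52, 52, 52, 52, 52]
t=9: [93, 93, 93, 93, 93, 93, 93, 93, 93, 93, 93, 93]
t=10: [91, 91, 91, 91, 91, 91, 91, 91, 91, 91, 91, 91]
t=11: [95, 95, 95, 95, 95, 95, 95, 95, 95, 95, 95, 95]

Answer: [95, 95, 95, 95, 95, 95, 95, 95, 95, 95, 95, 95]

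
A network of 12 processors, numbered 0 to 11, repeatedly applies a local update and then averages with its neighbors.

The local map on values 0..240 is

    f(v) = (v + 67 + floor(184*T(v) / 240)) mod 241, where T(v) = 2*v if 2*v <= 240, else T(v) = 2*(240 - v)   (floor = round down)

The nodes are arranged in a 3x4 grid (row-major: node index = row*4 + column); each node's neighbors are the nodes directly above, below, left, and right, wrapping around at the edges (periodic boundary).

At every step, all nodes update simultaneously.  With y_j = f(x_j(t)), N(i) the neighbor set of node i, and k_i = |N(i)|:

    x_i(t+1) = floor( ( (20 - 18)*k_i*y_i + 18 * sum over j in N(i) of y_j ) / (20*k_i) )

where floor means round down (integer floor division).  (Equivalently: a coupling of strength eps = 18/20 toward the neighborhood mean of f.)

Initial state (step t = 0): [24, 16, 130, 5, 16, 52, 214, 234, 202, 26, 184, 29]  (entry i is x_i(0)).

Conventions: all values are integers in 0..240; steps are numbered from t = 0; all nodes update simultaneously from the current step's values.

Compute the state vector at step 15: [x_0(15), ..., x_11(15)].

Simulating step by step:
t=0: [24, 16, 130, 5, 16, 52, 214, 234, 202, 26, 184, 29]
t=1: [97, 141, 93, 111, 118, 115, 117, 98, 122, 122, 116, 88]
t=2: [114, 96, 110, 67, 100, 122, 95, 97, 96, 121, 92, 101]
t=3: [113, 113, 107, 106, 93, 89, 88, 111, 97, 86, 91, 105]
t=4: [87, 79, 79, 101, 82, 64, 74, 77, 76, 69, 68, 83]
t=5: [40, 70, 83, 37, 73, 39, 117, 38, 27, 115, 40, 84]
t=6: [86, 109, 105, 107, 142, 73, 131, 90, 88, 117, 87, 144]
t=7: [86, 70, 92, 78, 46, 105, 57, 108, 94, 58, 106, 66]
t=8: [65, 91, 80, 100, 85, 146, 98, 156, 157, 78, 170, 86]
t=9: [87, 95, 73, 100, 131, 55, 87, 64, 87, 88, 48, 94]
t=10: [75, 76, 86, 86, 130, 84, 147, 93, 68, 118, 56, 128]
t=11: [97, 51, 90, 59, 92, 89, 90, 97, 111, 125, 112, 136]
t=12: [137, 87, 134, 92, 73, 103, 69, 108, 95, 116, 91, 125]
t=13: [52, 105, 48, 111, 84, 47, 81, 54, 91, 69, 88, 75]
t=14: [85, 137, 81, 146, 148, 54, 143, 63, 62, 85, 57, 94]
t=15: [133, 83, 130, 93, 167, 108, 162, 115, 81, 174, 78, 181]

Answer: [133, 83, 130, 93, 167, 108, 162, 115, 81, 174, 78, 181]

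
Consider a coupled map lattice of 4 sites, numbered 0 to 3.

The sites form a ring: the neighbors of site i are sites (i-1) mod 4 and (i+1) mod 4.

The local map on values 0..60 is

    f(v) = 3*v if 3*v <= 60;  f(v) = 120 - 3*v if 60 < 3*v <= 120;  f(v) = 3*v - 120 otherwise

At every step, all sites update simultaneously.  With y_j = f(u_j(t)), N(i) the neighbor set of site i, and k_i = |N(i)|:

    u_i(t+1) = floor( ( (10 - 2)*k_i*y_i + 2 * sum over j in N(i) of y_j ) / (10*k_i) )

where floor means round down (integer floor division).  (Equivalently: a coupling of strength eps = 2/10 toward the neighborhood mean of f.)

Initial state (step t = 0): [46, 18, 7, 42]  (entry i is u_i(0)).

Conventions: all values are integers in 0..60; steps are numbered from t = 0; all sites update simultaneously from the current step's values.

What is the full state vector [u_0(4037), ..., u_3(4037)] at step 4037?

Answer: [30, 30, 30, 30]
Key observation: The state at step 28, [30, 30, 30, 30], reappears at step 29: the system is in a cycle of period 1 from step 28 on.  Therefore the state at step 4037 equals the state at step 28 + ((4037 - 28) mod 1) = 28, which is [30, 30, 30, 30].

Derivation:
t=0: [46, 18, 7, 42]
t=1: [20, 47, 22, 8]
t=2: [52, 28, 47, 30]
t=3: [35, 34, 23, 29]
t=4: [17, 21, 45, 33]
t=5: [48, 52, 19, 23]
t=6: [27, 36, 54, 48]
t=7: [34, 17, 37, 27]
t=8: [23, 43, 16, 33]
t=9: [43, 17, 41, 26]
t=10: [16, 42, 11, 34]
t=11: [40, 12, 28, 22]
t=12: [9, 32, 37, 46]
t=13: [25, 22, 11, 18]
t=14: [46, 51, 37, 51]
t=15: [21, 29, 13, 29]
t=16: [52, 36, 37, 36]
t=17: [31, 14, 9, 14]
t=18: [30, 39, 30, 39]
t=19: [24, 8, 24, 8]
t=20: [43, 28, 43, 28]
t=21: [14, 30, 14, 30]
t=22: [39, 32, 39, 32]
t=23: [7, 19, 7, 19]
t=24: [28, 49, 28, 49]
t=25: [34, 28, 34, 28]
t=26: [21, 32, 21, 32]
t=27: [50, 30, 50, 30]
t=28: [30, 30, 30, 30]
t=29: [30, 30, 30, 30]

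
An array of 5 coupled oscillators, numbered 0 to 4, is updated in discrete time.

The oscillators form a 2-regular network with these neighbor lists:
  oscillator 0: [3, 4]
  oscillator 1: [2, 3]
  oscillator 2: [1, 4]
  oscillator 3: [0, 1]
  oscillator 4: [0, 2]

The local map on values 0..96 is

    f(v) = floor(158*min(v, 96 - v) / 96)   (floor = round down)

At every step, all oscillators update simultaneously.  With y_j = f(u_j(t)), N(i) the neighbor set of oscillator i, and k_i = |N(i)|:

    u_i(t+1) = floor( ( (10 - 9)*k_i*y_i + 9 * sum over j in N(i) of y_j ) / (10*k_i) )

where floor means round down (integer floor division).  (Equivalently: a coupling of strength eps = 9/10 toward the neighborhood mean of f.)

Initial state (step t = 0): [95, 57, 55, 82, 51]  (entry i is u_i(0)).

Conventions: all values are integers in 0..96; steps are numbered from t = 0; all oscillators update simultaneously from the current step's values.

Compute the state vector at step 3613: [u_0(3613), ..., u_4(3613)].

Answer: [61, 63, 57, 57, 61]
Key observation: The state at step 27, [61, 63, 57, 57, 61], reappears at step 29: the system is in a cycle of period 2 from step 27 on.  Therefore the state at step 3613 equals the state at step 27 + ((3613 - 27) mod 2) = 27, which is [61, 63, 57, 57, 61].

Derivation:
t=0: [95, 57, 55, 82, 51]
t=1: [43, 46, 68, 31, 38]
t=2: [57, 51, 66, 70, 58]
t=3: [53, 48, 66, 66, 57]
t=4: [57, 52, 69, 71, 59]
t=5: [51, 45, 63, 65, 54]
t=6: [61, 54, 69, 71, 64]
t=7: [47, 45, 58, 60, 50]
t=8: [68, 61, 73, 73, 70]
t=9: [40, 39, 48, 50, 41]
t=10: [70, 75, 66, 65, 71]
t=11: [45, 48, 38, 39, 45]
t=12: [69, 64, 75, 75, 68]
t=13: [40, 35, 47, 46, 39]
t=14: [69, 74, 62, 62, 70]
t=15: [48, 53, 40, 41, 48]
t=16: [73, 66, 73, 73, 72]
t=17: [37, 38, 43, 42, 37]
t=18: [64, 68, 61, 61, 64]
t=19: [54, 55, 49, 49, 54]
t=20: [72, 76, 68, 68, 72]
t=21: [42, 44, 36, 36, 42]
t=22: [64, 60, 69, 69, 64]
t=23: [48, 45, 54, 54, 48]
t=24: [74, 69, 75, 75, 74]
t=25: [35, 35, 39, 39, 35]
t=26: [60, 63, 57, 57, 60]
t=27: [61, 63, 57, 57, 61]
t=28: [60, 63, 56, 56, 60]
t=29: [61, 63, 57, 57, 61]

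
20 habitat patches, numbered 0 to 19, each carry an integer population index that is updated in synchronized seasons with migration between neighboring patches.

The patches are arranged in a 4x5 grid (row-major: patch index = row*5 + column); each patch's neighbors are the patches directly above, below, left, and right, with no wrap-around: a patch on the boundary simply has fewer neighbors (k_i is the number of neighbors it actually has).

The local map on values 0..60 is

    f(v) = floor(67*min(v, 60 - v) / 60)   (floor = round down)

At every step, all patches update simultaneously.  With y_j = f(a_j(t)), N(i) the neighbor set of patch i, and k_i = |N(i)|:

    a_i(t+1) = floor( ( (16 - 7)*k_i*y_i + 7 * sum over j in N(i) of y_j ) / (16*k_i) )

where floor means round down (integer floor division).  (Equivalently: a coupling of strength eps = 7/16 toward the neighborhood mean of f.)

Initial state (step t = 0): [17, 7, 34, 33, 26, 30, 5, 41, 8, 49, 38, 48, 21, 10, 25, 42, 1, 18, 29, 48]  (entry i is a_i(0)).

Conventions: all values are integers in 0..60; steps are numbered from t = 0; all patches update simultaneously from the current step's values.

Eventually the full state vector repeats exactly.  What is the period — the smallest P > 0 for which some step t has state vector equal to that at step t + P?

Simulating step by step:
t=0: [17, 7, 34, 33, 26, 30, 5, 41, 8, 49, 38, 48, 21, 10, 25, 42, 1, 18, 29, 48]
t=1: [18, 11, 24, 26, 25, 25, 10, 18, 12, 16, 23, 13, 20, 16, 20, 16, 8, 19, 24, 20]
t=2: [19, 15, 23, 25, 25, 23, 14, 19, 16, 18, 22, 15, 20, 18, 20, 16, 12, 19, 23, 22]
t=3: [20, 17, 23, 25, 25, 22, 16, 20, 19, 20, 21, 17, 20, 20, 21, 17, 15, 20, 23, 23]
t=4: [21, 19, 23, 25, 25, 22, 18, 21, 21, 22, 21, 18, 21, 22, 23, 18, 17, 21, 24, 24]
t=5: [22, 21, 24, 26, 26, 23, 20, 22, 23, 24, 22, 20, 22, 24, 24, 20, 19, 22, 25, 25]
t=6: [24, 23, 25, 27, 28, 24, 22, 24, 25, 26, 23, 22, 24, 25, 26, 22, 21, 24, 26, 26]
t=7: [25, 25, 27, 29, 30, 25, 24, 26, 27, 29, 24, 24, 25, 27, 28, 24, 23, 26, 28, 29]
t=8: [27, 27, 29, 31, 32, 26, 26, 28, 30, 31, 26, 26, 27, 29, 31, 25, 25, 28, 30, 31]
t=9: [29, 30, 31, 32, 31, 29, 29, 31, 32, 32, 28, 28, 30, 32, 32, 27, 27, 30, 32, 32]
t=10: [32, 32, 32, 31, 31, 31, 32, 32, 31, 31, 31, 31, 32, 31, 31, 30, 30, 32, 31, 31]
t=11: [31, 31, 31, 31, 32, 31, 31, 31, 31, 32, 32, 31, 31, 31, 32, 32, 32, 31, 31, 32]
t=12: [32, 32, 32, 31, 31, 31, 32, 32, 31, 31, 31, 31, 32, 31, 31, 31, 31, 31, 31, 31]
t=13: [31, 31, 31, 31, 32, 31, 31, 31, 31, 32, 32, 31, 31, 31, 32, 32, 32, 31, 32, 32]
t=14: [32, 32, 32, 31, 31, 31, 32, 32, 31, 31, 31, 31, 32, 31, 31, 31, 31, 31, 31, 31]

Answer: 2
Key observation: The state at step 12, [32, 32, 32, 31, 31, 31, 32, 32, 31, 31, 31, 31, 32, 31, 31, 31, 31, 31, 31, 31], reappears at step 14 — and no state repeats earlier — so the cycle the system enters has period 2.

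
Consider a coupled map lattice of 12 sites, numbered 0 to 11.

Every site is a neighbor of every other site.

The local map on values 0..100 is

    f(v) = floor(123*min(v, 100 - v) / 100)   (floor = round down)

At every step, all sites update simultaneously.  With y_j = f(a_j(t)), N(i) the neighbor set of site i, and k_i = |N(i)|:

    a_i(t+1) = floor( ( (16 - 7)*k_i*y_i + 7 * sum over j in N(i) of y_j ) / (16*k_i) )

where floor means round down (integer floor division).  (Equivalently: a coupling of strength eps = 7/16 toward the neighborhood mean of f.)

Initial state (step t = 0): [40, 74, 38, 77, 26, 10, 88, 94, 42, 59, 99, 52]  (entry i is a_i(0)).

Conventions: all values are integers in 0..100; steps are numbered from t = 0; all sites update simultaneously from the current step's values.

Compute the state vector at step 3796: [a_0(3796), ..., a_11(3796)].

Answer: [54, 54, 54, 54, 54, 54, 54, 54, 54, 54, 54, 54]
Key observation: The state at step 9, [56, 56, 56, 56, 56, 56, 56, 56, 56, 56, 56, 56], reappears at step 11: the system is in a cycle of period 2 from step 9 on.  Therefore the state at step 3796 equals the state at step 9 + ((3796 - 9) mod 2) = 10, which is [54, 54, 54, 54, 54, 54, 54, 54, 54, 54, 54, 54].

Derivation:
t=0: [40, 74, 38, 77, 26, 10, 88, 94, 42, 59, 99, 52]
t=1: [40, 31, 39, 29, 31, 21, 22, 18, 41, 41, 15, 45]
t=2: [43, 37, 42, 36, 37, 31, 32, 29, 44, 44, 27, 46]
t=3: [48, 45, 48, 44, 45, 41, 42, 40, 49, 49, 38, 50]
t=4: [57, 54, 57, 54, 54, 52, 52, 51, 57, 57, 50, 58]
t=5: [53, 55, 53, 55, 55, 57, 57, 57, 53, 53, 58, 53]
t=6: [55, 54, 55, 54, 54, 53, 53, 53, 55, 55, 52, 55]
t=7: [55, 56, 55, 56, 56, 56, 56, 56, 55, 55, 57, 55]
t=8: [54, 54, 54, 54, 54, 54, 54, 54, 54, 54, 53, 54]
t=9: [56, 56, 56, 56, 56, 56, 56, 56, 56, 56, 56, 56]
t=10: [54, 54, 54, 54, 54, 54, 54, 54, 54, 54, 54, 54]
t=11: [56, 56, 56, 56, 56, 56, 56, 56, 56, 56, 56, 56]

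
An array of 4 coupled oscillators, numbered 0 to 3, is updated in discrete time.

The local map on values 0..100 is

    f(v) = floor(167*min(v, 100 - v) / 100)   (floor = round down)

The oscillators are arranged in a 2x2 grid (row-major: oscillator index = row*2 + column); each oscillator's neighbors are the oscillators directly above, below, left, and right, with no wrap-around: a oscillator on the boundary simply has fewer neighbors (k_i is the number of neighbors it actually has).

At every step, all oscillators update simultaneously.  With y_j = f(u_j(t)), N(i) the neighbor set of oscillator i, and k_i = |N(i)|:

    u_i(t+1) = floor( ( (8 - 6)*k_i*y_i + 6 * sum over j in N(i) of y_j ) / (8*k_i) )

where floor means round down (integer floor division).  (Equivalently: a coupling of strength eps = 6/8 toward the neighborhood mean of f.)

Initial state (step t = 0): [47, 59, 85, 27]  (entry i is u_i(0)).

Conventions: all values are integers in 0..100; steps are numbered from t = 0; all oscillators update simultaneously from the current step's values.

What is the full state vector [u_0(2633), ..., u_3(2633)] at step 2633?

Answer: [74, 72, 72, 74]
Key observation: The state at step 11, [72, 74, 74, 72], reappears at step 15: the system is in a cycle of period 4 from step 11 on.  Therefore the state at step 2633 equals the state at step 11 + ((2633 - 11) mod 4) = 13, which is [74, 72, 72, 74].

Derivation:
t=0: [47, 59, 85, 27]
t=1: [54, 63, 52, 46]
t=2: [71, 72, 77, 71]
t=3: [43, 47, 45, 43]
t=4: [75, 72, 72, 75]
t=5: [44, 42, 42, 44]
t=6: [70, 72, 72, 70]
t=7: [47, 49, 49, 47]
t=8: [80, 78, 78, 80]
t=9: [35, 33, 33, 35]
t=10: [55, 57, 57, 55]
t=11: [72, 74, 74, 72]
t=12: [43, 45, 45, 43]
t=13: [74, 72, 72, 74]
t=14: [45, 43, 43, 45]
t=15: [72, 74, 74, 72]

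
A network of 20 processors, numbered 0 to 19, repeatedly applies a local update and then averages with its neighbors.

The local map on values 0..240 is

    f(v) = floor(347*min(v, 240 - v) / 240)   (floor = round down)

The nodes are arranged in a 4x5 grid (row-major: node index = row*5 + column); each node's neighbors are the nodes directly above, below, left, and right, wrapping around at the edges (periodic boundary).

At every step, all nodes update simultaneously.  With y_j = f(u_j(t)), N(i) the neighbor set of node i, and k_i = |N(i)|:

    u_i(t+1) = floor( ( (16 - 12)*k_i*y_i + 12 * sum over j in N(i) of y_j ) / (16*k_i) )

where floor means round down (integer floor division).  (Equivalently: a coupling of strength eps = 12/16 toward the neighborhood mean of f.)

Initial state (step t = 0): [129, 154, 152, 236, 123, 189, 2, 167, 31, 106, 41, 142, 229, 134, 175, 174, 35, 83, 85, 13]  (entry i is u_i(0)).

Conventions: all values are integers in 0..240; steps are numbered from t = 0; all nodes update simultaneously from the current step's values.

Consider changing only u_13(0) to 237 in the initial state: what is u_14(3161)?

Simulating step by step:
t=0: [129, 154, 152, 236, 123, 189, 2, 167, 31, 106, 41, 142, 229, 237, 175, 174, 35, 83, 85, 13]
t=1: [126, 94, 98, 87, 105, 88, 83, 61, 61, 109, 90, 58, 73, 52, 67, 77, 102, 88, 58, 94]
t=2: [139, 141, 124, 118, 146, 138, 111, 107, 105, 125, 110, 114, 96, 88, 117, 135, 122, 121, 107, 116]
t=3: [144, 156, 161, 156, 155, 155, 154, 154, 153, 154, 158, 158, 150, 146, 158, 158, 160, 160, 157, 155]
t=4: [125, 122, 118, 120, 125, 125, 121, 123, 125, 122, 118, 120, 124, 126, 123, 121, 117, 118, 122, 120]
t=5: [167, 169, 170, 169, 169, 168, 170, 168, 168, 167, 170, 170, 168, 167, 169, 170, 170, 169, 170, 170]
t=6: [102, 102, 102, 102, 102, 103, 102, 102, 104, 103, 101, 101, 103, 103, 102, 101, 101, 101, 102, 101]
t=7: [147, 146, 146, 147, 147, 147, 147, 147, 148, 148, 146, 146, 147, 148, 147, 146, 146, 146, 146, 146]
t=8: [134, 134, 134, 134, 134, 134, 134, 134, 133, 133, 134, 134, 134, 133, 134, 134, 135, 134, 134, 134]
t=9: [153, 152, 153, 153, 153, 153, 153, 153, 153, 153, 153, 152, 153, 153, 153, 152, 152, 152, 153, 153]
t=10: [125, 125, 125, 125, 125, 125, 125, 125, 125, 125, 125, 125, 125, 125, 125, 125, 127, 125, 125, 125]
t=11: [166, 165, 166, 166, 166, 166, 166, 166, 166, 166, 166, 165, 166, 166, 166, 165, 165, 165, 166, 166]
t=12: [106, 106, 106, 106, 106, 106, 106, 106, 106, 106, 106, 106, 106, 106, 106, 106, 108, 106, 106, 106]
t=13: [153, 153, 153, 153, 153, 153, 153, 153, 153, 153, 153, 153, 153, 153, 153, 153, 153, 153, 153, 153]
t=14: [125, 125, 125, 125, 125, 125, 125, 125, 125, 125, 125, 125, 125, 125, 125, 125, 125, 125, 125, 125]
t=15: [166, 166, 166, 166, 166, 166, 166, 166, 166, 166, 166, 166, 166, 166, 166, 166, 166, 166, 166, 166]
t=16: [106, 106, 106, 106, 106, 106, 106, 106, 106, 106, 106, 106, 106, 106, 106, 106, 106, 106, 106, 106]
t=17: [153, 153, 153, 153, 153, 153, 153, 153, 153, 153, 153, 153, 153, 153, 153, 153, 153, 153, 153, 153]

Answer: u_14(3161) = 153
Key observation: The state at step 13, [153, 153, 153, 153, 153, 153, 153, 153, 153, 153, 153, 153, 153, 153, 153, 153, 153, 153, 153, 153], reappears at step 17: the system is in a cycle of period 4 from step 13 on.  Therefore the state at step 3161 equals the state at step 13 + ((3161 - 13) mod 4) = 13, which is [153, 153, 153, 153, 153, 153, 153, 153, 153, 153, 153, 153, 153, 153, 153, 153, 153, 153, 153, 153].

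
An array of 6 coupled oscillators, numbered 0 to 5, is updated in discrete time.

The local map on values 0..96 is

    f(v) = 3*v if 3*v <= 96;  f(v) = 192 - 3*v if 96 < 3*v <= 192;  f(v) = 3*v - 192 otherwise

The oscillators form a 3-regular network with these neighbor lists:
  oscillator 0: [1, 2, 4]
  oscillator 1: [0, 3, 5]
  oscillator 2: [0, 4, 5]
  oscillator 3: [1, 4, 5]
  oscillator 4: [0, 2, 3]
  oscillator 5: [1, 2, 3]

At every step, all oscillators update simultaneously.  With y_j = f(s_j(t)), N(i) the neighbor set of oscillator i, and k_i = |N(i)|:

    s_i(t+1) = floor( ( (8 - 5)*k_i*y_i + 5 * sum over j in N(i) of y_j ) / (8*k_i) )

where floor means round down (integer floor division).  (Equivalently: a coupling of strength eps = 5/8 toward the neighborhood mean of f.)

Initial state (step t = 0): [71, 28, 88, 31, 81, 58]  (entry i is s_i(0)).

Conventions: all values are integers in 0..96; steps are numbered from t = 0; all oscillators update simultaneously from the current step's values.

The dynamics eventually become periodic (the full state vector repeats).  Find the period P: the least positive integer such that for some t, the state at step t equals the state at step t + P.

Simulating step by step:
t=0: [71, 28, 88, 31, 81, 58]
t=1: [51, 59, 45, 66, 57, 58]
t=2: [34, 18, 37, 13, 29, 23]
t=3: [80, 61, 81, 58, 76, 62]
t=4: [38, 18, 37, 17, 37, 18]
t=5: [74, 58, 74, 58, 74, 59]
t=6: [27, 19, 26, 19, 27, 19]
t=7: [75, 62, 74, 62, 75, 61]
t=8: [26, 12, 26, 12, 26, 12]
t=9: [69, 44, 69, 44, 69, 44]
t=10: [24, 50, 24, 50, 24, 50]
t=11: [65, 48, 65, 48, 65, 48]
t=12: [12, 38, 12, 38, 12, 38]
t=13: [44, 69, 44, 69, 44, 69]
t=14: [50, 24, 50, 24, 50, 24]
t=15: [48, 65, 48, 65, 48, 65]
t=16: [38, 12, 38, 12, 38, 12]
t=17: [69, 44, 69, 44, 69, 44]

Answer: 8
Key observation: The state at step 9, [69, 44, 69, 44, 69, 44], reappears at step 17 — and no state repeats earlier — so the cycle the system enters has period 8.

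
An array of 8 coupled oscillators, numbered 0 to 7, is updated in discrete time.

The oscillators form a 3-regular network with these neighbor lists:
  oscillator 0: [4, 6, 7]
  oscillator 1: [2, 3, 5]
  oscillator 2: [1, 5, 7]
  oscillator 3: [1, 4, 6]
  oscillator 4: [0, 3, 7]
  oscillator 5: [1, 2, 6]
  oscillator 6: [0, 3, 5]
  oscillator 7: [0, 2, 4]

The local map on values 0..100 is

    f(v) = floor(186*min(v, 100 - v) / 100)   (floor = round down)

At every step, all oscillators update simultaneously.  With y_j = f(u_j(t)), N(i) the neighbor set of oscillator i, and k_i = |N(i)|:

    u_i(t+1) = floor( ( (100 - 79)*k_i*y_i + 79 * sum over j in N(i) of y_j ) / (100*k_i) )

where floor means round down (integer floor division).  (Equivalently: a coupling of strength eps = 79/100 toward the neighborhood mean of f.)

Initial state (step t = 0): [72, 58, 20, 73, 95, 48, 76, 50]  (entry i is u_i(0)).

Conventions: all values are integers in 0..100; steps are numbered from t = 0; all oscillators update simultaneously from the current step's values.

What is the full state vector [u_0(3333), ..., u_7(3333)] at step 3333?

Simulating step by step:
t=0: [72, 58, 20, 73, 95, 48, 76, 50]
t=1: [49, 62, 76, 44, 53, 60, 59, 45]
t=2: [83, 67, 69, 78, 85, 65, 80, 75]
t=3: [35, 55, 57, 41, 36, 54, 43, 39]
t=4: [70, 80, 79, 76, 69, 81, 76, 70]
t=5: [52, 38, 41, 45, 52, 38, 44, 51]
t=6: [87, 75, 76, 80, 87, 74, 80, 85]
t=7: [28, 43, 41, 35, 28, 43, 36, 29]
t=8: [55, 74, 71, 65, 55, 74, 65, 58]
t=9: [76, 53, 56, 65, 76, 53, 65, 74]
t=10: [50, 79, 75, 65, 50, 79, 65, 54]
t=11: [83, 47, 52, 65, 83, 47, 65, 78]
t=12: [42, 81, 75, 61, 42, 81, 61, 48]
t=13: [79, 47, 51, 63, 79, 47, 63, 71]
t=14: [50, 83, 78, 65, 50, 83, 65, 55]
t=15: [82, 42, 46, 63, 82, 42, 63, 76]
t=16: [45, 77, 70, 61, 45, 77, 61, 49]
t=17: [82, 53, 57, 66, 82, 53, 66, 77]
t=18: [43, 78, 73, 61, 43, 78, 61, 47]
t=19: [79, 51, 54, 65, 79, 51, 65, 73]
t=20: [48, 82, 78, 65, 48, 82, 65, 53]
t=21: [82, 43, 48, 62, 82, 43, 62, 75]
t=22: [46, 79, 72, 62, 46, 79, 62, 50]
t=23: [83, 50, 55, 65, 83, 50, 65, 77]
t=24: [42, 82, 77, 63, 42, 82, 63, 47]
t=25: [77, 44, 49, 61, 77, 44, 61, 70]
t=26: [53, 81, 76, 66, 53, 81, 66, 57]
t=27: [78, 44, 48, 61, 78, 44, 61, 73]
t=28: [51, 80, 74, 65, 51, 80, 65, 55]
t=29: [82, 47, 51, 64, 82, 47, 64, 77]
t=30: [44, 82, 75, 62, 44, 82, 62, 50]
t=31: [81, 46, 51, 63, 81, 46, 63, 74]
t=32: [47, 82, 76, 63, 47, 82, 63, 52]
t=33: [82, 45, 50, 63, 82, 45, 63, 76]
t=34: [45, 81, 74, 62, 45, 81, 62, 51]
t=35: [81, 47, 52, 64, 81, 47, 64, 75]
t=36: [46, 81, 76, 63, 46, 81, 63, 51]
t=37: [82, 46, 51, 63, 82, 46, 63, 75]
t=38: [45, 82, 75, 63, 45, 82, 63, 51]
t=39: [81, 45, 51, 62, 81, 45, 62, 74]
t=40: [47, 81, 75, 64, 47, 81, 64, 52]
t=41: [81, 46, 51, 63, 81, 46, 63, 76]
t=42: [46, 82, 75, 63, 46, 82, 63, 51]
t=43: [82, 45, 51, 63, 82, 45, 63, 75]
t=44: [45, 81, 74, 62, 45, 81, 62, 51]

Answer: [82, 45, 51, 63, 82, 45, 63, 75]
Key observation: The state at step 34, [45, 81, 74, 62, 45, 81, 62, 51], reappears at step 44: the system is in a cycle of period 10 from step 34 on.  Therefore the state at step 3333 equals the state at step 34 + ((3333 - 34) mod 10) = 43, which is [82, 45, 51, 63, 82, 45, 63, 75].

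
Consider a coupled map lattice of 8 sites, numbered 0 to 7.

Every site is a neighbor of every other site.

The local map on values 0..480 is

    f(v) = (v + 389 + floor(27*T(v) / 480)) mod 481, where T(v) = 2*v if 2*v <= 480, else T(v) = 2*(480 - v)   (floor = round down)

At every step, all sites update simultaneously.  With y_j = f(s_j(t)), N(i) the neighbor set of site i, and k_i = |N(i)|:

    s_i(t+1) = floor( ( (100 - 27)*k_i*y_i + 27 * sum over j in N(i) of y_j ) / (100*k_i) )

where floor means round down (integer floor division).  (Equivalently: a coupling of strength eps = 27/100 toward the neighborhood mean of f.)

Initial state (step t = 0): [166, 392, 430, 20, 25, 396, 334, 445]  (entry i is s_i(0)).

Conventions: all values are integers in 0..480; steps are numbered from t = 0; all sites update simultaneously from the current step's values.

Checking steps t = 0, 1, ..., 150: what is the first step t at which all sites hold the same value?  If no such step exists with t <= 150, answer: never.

Simulating step by step:
t=0: [166, 392, 430, 20, 25, 396, 334, 445]  (not all equal)
t=1: [159, 310, 333, 380, 383, 312, 274, 342]  (not all equal)
t=2: [130, 236, 250, 279, 280, 237, 214, 255]  (not all equal)
t=3: [87, 168, 177, 195, 196, 169, 152, 181]  (not all equal)
t=4: [31, 93, 100, 114, 115, 94, 81, 103]  (not all equal)
t=5: [332, 47, 53, 63, 64, 48, 371, 55]  (not all equal)
t=6: [302, 430, 434, 442, 443, 430, 326, 436]  (not all equal)
t=7: [258, 336, 339, 343, 344, 336, 272, 339]  (not all equal)
t=8: [207, 255, 257, 259, 260, 255, 216, 257]  (not all equal)
t=9: [150, 184, 186, 187, 187, 184, 157, 186]  (not all equal)
t=10: [83, 109, 111, 112, 112, 109, 89, 111]  (not all equal)
t=11: [7, 27, 28, 29, 29, 27, 12, 28]  (not all equal)
t=12: [401, 417, 418, 419, 419, 417, 405, 418]  (not all equal)
t=13: [320, 331, 331, 331, 331, 331, 323, 331]  (not all equal)
t=14: [248, 254, 254, 254, 254, 254, 249, 254]  (not all equal)
t=15: [183, 186, 186, 186, 186, 186, 183, 186]  (not all equal)
t=16: [111, 113, 113, 113, 113, 113, 111, 113]  (not all equal)
t=17: [31, 32, 32, 32, 32, 32, 31, 32]  (not all equal)
t=18: [423, 423, 423, 423, 423, 423, 423, 423]  (all equal)

Answer: 18
Key observation: Synchronization is absorbing here: once all sites are equal they stay equal, and step 18 is the first all-equal step.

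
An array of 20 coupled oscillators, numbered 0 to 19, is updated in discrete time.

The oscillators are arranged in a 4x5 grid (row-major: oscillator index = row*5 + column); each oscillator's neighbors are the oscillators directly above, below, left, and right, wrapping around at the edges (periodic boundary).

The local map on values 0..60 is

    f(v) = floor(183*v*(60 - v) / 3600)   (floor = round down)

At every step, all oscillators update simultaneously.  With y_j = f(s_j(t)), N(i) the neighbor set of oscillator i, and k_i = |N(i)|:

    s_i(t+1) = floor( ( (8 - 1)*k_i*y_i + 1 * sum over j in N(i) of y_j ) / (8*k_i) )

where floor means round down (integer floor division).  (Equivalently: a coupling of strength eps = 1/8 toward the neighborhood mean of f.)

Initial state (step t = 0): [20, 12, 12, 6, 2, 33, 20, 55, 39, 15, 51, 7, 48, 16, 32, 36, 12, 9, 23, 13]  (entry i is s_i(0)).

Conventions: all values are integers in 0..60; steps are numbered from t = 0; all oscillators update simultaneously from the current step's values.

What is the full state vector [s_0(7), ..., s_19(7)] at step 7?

Simulating step by step:
t=0: [20, 12, 12, 6, 2, 33, 20, 55, 39, 15, 51, 7, 48, 16, 32, 36, 12, 9, 23, 13]
t=1: [38, 29, 27, 17, 8, 43, 38, 15, 38, 34, 24, 19, 28, 35, 43, 41, 28, 24, 40, 31]
t=2: [41, 44, 44, 37, 23, 37, 41, 35, 41, 42, 42, 39, 44, 43, 37, 39, 44, 43, 40, 43]
t=3: [39, 35, 35, 42, 42, 42, 39, 43, 39, 38, 38, 40, 35, 37, 42, 40, 35, 36, 39, 37]
t=4: [40, 43, 43, 38, 38, 38, 40, 37, 40, 41, 41, 40, 43, 42, 38, 40, 43, 43, 41, 42]
t=5: [40, 37, 37, 41, 41, 41, 40, 42, 40, 39, 39, 39, 37, 38, 41, 39, 37, 37, 38, 38]
t=6: [40, 42, 42, 39, 39, 39, 40, 38, 40, 40, 40, 41, 42, 41, 39, 41, 42, 42, 41, 41]
t=7: [39, 38, 38, 40, 40, 40, 40, 41, 40, 40, 40, 39, 38, 39, 40, 39, 38, 38, 39, 39]

Answer: [39, 38, 38, 40, 40, 40, 40, 41, 40, 40, 40, 39, 38, 39, 40, 39, 38, 38, 39, 39]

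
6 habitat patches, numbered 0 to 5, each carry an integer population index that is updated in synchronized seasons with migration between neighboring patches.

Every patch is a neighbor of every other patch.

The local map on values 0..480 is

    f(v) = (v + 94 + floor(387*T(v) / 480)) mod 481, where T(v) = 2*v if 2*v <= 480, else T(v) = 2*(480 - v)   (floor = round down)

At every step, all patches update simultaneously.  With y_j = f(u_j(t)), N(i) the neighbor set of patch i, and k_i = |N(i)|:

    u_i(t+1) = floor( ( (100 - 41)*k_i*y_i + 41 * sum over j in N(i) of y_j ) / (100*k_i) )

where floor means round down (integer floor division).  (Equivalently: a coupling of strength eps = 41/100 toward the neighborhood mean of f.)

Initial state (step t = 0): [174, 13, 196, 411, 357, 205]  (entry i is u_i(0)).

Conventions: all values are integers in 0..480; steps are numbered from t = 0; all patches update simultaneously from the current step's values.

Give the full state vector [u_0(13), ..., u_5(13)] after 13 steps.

Answer: [150, 150, 150, 150, 150, 150]

Derivation:
t=0: [174, 13, 196, 411, 357, 205]
t=1: [97, 127, 126, 131, 148, 138]
t=2: [386, 426, 425, 431, 454, 440]
t=3: [137, 125, 125, 123, 116, 120]
t=4: [434, 419, 419, 416, 407, 412]
t=5: [125, 130, 130, 131, 133, 132]
t=6: [426, 433, 433, 434, 437, 435]
t=7: [123, 121, 121, 121, 120, 120]
t=8: [412, 409, 409, 409, 408, 408]
t=9: [134, 136, 136, 136, 136, 136]
t=10: [446, 448, 448, 448, 448, 448]
t=11: [112, 112, 112, 112, 112, 112]
t=12: [386, 386, 386, 386, 386, 386]
t=13: [150, 150, 150, 150, 150, 150]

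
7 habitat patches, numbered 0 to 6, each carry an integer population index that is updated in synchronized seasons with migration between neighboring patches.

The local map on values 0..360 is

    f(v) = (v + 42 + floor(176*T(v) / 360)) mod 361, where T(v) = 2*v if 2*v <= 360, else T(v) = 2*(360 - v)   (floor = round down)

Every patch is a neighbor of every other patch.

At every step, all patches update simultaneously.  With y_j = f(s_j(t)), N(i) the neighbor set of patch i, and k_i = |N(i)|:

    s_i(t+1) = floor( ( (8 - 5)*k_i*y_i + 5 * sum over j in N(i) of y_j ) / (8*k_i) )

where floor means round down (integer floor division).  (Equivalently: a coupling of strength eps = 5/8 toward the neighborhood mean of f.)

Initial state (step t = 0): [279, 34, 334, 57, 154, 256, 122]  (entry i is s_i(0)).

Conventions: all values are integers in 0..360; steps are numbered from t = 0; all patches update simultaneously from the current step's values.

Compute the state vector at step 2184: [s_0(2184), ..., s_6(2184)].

Simulating step by step:
t=0: [279, 34, 334, 57, 154, 256, 122]
t=1: [115, 134, 115, 146, 198, 115, 181]
t=2: [230, 241, 230, 247, 168, 230, 168]
t=3: [32, 32, 32, 32, 26, 32, 26]
t=4: [102, 102, 102, 102, 99, 102, 99]
t=5: [241, 241, 241, 241, 240, 241, 240]
t=6: [38, 38, 38, 38, 38, 38, 38]
t=7: [117, 117, 117, 117, 117, 117, 117]
t=8: [273, 273, 273, 273, 273, 273, 273]
t=9: [39, 39, 39, 39, 39, 39, 39]
t=10: [119, 119, 119, 119, 119, 119, 119]
t=11: [277, 277, 277, 277, 277, 277, 277]
t=12: [39, 39, 39, 39, 39, 39, 39]

Answer: [39, 39, 39, 39, 39, 39, 39]
Key observation: The state at step 9, [39, 39, 39, 39, 39, 39, 39], reappears at step 12: the system is in a cycle of period 3 from step 9 on.  Therefore the state at step 2184 equals the state at step 9 + ((2184 - 9) mod 3) = 9, which is [39, 39, 39, 39, 39, 39, 39].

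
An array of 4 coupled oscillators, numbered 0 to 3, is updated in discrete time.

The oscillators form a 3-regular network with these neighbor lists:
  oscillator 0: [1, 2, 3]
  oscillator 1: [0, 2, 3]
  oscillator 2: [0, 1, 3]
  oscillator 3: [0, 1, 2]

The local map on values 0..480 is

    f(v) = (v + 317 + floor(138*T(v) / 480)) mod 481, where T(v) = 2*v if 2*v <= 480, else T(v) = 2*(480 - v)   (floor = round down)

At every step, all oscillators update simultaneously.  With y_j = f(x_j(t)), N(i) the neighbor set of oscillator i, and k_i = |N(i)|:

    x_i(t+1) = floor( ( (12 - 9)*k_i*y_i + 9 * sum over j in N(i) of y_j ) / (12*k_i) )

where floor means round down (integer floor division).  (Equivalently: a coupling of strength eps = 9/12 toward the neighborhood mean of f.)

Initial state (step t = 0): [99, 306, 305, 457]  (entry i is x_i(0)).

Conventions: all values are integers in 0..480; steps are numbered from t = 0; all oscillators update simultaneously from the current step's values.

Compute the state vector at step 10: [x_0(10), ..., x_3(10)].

Answer: [182, 182, 182, 182]

Derivation:
t=0: [99, 306, 305, 457]
t=1: [315, 315, 315, 315]
t=2: [245, 245, 245, 245]
t=3: [216, 216, 216, 216]
t=4: [176, 176, 176, 176]
t=5: [113, 113, 113, 113]
t=6: [13, 13, 13, 13]
t=7: [337, 337, 337, 337]
t=8: [255, 255, 255, 255]
t=9: [220, 220, 220, 220]
t=10: [182, 182, 182, 182]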